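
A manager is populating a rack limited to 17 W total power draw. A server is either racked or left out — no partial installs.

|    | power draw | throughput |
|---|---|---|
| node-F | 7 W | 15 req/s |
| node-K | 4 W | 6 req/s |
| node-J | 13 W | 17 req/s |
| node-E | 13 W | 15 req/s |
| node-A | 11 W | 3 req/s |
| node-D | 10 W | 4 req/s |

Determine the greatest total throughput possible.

23

node-F + node-K: power draw 7 + 4 = 11 ≤ 17, throughput 15 + 6 = 21.
node-K + node-J: power draw 4 + 13 = 17 ≤ 17, throughput 6 + 17 = 23.
node-K + node-E: power draw 4 + 13 = 17 ≤ 17, throughput 6 + 15 = 21.
Best is node-K and node-J with total throughput 23.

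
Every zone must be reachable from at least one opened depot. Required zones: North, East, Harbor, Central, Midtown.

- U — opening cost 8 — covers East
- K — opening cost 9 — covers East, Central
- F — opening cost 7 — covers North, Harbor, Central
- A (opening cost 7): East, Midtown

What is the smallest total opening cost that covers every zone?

14

Choose F and A: together they cover North, East, Harbor, Central, Midtown — every zone.
Total opening cost: 7 + 7 = 14.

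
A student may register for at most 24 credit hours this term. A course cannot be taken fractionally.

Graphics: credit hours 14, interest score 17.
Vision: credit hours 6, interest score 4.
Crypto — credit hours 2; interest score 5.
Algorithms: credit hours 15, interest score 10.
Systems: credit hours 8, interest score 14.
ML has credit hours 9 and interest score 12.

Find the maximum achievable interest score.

Allowing fractional choices, the relaxed optimum would be about 37.1, but courses are indivisible.
Graphics + Crypto + Systems: credit hours 14 + 2 + 8 = 24 ≤ 24, interest score 17 + 5 + 14 = 36.
Crypto + Systems + ML: credit hours 2 + 8 + 9 = 19 ≤ 24, interest score 5 + 14 + 12 = 31.
Best is Graphics, Crypto, and Systems with total interest score 36.

36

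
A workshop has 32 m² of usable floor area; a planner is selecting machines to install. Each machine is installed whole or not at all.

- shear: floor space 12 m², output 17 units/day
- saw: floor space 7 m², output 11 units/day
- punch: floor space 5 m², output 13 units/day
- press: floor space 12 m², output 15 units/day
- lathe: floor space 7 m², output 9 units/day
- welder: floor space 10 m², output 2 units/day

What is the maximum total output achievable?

50

Take shear, saw, punch, and lathe: floor space 12 + 7 + 5 + 7 = 31 ≤ 32, output 17 + 11 + 13 + 9 = 50.
No other feasible combination does better.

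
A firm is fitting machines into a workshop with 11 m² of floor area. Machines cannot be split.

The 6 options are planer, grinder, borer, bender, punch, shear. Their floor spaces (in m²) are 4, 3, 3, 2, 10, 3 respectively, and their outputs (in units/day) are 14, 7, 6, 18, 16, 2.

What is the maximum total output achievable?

Treat it as a binary knapsack problem.
planer + bender + shear: floor space 4 + 2 + 3 = 9 ≤ 11, output 14 + 18 + 2 = 34.
planer + grinder + bender: floor space 4 + 3 + 2 = 9 ≤ 11, output 14 + 7 + 18 = 39.
planer + borer + bender: floor space 4 + 3 + 2 = 9 ≤ 11, output 14 + 6 + 18 = 38.
Best is planer, grinder, and bender with total output 39.

39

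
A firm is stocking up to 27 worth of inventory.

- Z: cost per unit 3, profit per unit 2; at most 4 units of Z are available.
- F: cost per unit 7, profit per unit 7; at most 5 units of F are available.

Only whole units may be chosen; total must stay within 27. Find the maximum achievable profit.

25

This is a bounded integer knapsack.
1×Z and 3×F: cost 24 ≤ 27, profit 1·2 + 3·7 = 23.
2×Z and 3×F: cost 27 ≤ 27, profit 2·2 + 3·7 = 25.
Best is 25.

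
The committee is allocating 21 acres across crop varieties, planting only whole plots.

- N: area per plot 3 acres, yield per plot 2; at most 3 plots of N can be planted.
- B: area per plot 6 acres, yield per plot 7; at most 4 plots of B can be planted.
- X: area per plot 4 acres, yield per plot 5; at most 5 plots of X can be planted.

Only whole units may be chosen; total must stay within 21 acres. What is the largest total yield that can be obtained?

Take 5×X: area 20 ≤ 21, yield 5·5 = 25.
X has the best ratio (5/4) and is taken to its limit of 5; remaining capacity is filled optimally with the others.

25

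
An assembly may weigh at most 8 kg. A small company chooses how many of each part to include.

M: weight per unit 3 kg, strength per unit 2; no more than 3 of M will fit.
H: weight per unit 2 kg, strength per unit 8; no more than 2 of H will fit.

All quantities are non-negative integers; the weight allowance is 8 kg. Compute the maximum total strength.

H has the best ratio (8/2); taking only H gives at most 2×8 = 16 (stopped by the supply cap of 2).
Mixing does better — 1×M and 2×H: weight 7 ≤ 8, strength 1·2 + 2·8 = 18.

18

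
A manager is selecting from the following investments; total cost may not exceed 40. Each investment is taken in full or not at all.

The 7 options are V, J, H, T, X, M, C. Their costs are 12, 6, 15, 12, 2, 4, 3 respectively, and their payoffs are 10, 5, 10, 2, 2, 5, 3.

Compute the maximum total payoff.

33

Allowing fractional choices, the relaxed optimum would be about 33.7, but investments are indivisible.
V + J + H + X + M: cost 12 + 6 + 15 + 2 + 4 = 39 ≤ 40, payoff 10 + 5 + 10 + 2 + 5 = 32.
V + H + X + M + C: cost 12 + 15 + 2 + 4 + 3 = 36 ≤ 40, payoff 10 + 10 + 2 + 5 + 3 = 30.
V + J + H + M + C: cost 12 + 6 + 15 + 4 + 3 = 40 ≤ 40, payoff 10 + 5 + 10 + 5 + 3 = 33.
Best is V, J, H, M, and C with total payoff 33.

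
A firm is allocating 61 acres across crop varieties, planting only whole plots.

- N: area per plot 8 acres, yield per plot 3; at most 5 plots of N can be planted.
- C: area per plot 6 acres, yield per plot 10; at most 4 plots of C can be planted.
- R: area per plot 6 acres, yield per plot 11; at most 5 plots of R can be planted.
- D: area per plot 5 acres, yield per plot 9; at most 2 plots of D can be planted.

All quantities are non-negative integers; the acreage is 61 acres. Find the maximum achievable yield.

4×C, 5×R, and 1×D: area 59 ≤ 61, yield 4·10 + 5·11 + 1·9 = 104.
3×C, 5×R, and 2×D: area 58 ≤ 61, yield 3·10 + 5·11 + 2·9 = 103.
Best is 104.

104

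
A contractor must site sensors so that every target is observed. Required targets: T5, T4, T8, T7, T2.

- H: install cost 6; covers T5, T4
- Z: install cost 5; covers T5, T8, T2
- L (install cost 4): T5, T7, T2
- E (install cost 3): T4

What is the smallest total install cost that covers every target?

12

Choose Z, L, and E: together they cover T5, T4, T8, T7, T2 — every target.
Total install cost: 5 + 4 + 3 = 12.
No cover costs less than 12.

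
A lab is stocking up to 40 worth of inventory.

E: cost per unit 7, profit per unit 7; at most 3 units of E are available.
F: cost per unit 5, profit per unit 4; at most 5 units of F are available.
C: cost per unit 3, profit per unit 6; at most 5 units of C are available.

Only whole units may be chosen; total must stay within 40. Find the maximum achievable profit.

52

This is a bounded integer knapsack.
Take 2×E, 2×F, and 5×C: cost 39 ≤ 40, profit 2·7 + 2·4 + 5·6 = 52.
C has the best ratio (6/3) and is taken to its limit of 5; remaining capacity is filled optimally with the others.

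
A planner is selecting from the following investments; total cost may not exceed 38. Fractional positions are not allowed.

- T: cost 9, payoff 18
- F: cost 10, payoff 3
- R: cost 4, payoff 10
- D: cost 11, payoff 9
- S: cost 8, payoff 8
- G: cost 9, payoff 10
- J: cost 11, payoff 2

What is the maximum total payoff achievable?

This is a 0-1 knapsack instance.
Allowing fractional choices, the relaxed optimum would be about 52.5, but investments are indivisible.
T + R + S + G: cost 9 + 4 + 8 + 9 = 30 ≤ 38, payoff 18 + 10 + 8 + 10 = 46.
T + R + D + S: cost 9 + 4 + 11 + 8 = 32 ≤ 38, payoff 18 + 10 + 9 + 8 = 45.
T + R + D + G: cost 9 + 4 + 11 + 9 = 33 ≤ 38, payoff 18 + 10 + 9 + 10 = 47.
Best is T, R, D, and G with total payoff 47.

47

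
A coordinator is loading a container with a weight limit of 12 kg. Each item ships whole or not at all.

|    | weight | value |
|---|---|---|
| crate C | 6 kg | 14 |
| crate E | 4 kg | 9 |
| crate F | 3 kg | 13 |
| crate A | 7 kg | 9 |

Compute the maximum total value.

27

This is an integer program with binary decision variables.
Allowing fractional choices, the relaxed optimum would be about 33.8, but items are indivisible.
crate C + crate F: weight 6 + 3 = 9 ≤ 12, value 14 + 13 = 27.
crate C + crate E: weight 6 + 4 = 10 ≤ 12, value 14 + 9 = 23.
crate E + crate F: weight 4 + 3 = 7 ≤ 12, value 9 + 13 = 22.
Best is crate C and crate F with total value 27.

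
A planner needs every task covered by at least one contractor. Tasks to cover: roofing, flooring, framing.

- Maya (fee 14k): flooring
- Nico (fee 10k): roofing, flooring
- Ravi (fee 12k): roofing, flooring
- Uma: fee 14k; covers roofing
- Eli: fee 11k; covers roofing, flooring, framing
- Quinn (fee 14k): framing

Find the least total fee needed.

11

Eli alone covers roofing, flooring, framing — every task.
Total fee: 11.
No cover costs less than 11.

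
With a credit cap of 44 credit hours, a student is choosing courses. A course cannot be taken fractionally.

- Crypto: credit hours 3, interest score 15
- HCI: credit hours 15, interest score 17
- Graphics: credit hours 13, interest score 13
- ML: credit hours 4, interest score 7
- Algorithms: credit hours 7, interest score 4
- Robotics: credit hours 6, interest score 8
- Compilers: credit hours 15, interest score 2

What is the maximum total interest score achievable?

60

Take Crypto, HCI, Graphics, ML, and Robotics: credit hours 3 + 15 + 13 + 4 + 6 = 41 ≤ 44, interest score 15 + 17 + 13 + 7 + 8 = 60.
No other feasible combination does better.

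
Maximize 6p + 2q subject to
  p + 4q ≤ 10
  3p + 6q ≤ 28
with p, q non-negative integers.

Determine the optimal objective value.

The continuous relaxation peaks at (9.33, 0) with value 56.00; rounding to a feasible lattice point costs some objective.
(p,q)=(9,0): 1·9+4·0=9≤10, 3·9+6·0=27≤28, objective 54.
(p,q)=(8,0): 1·8+4·0=8≤10, 3·8+6·0=24≤28, objective 48.
No feasible integer point exceeds 54.

54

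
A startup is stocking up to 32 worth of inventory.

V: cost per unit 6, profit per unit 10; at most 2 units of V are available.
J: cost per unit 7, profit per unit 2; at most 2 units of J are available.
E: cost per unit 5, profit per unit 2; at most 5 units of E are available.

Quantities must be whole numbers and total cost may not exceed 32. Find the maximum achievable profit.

28

This is a bounded integer knapsack.
2×V and 4×E: cost 32 ≤ 32, profit 2·10 + 4·2 = 28.
2×V and 3×E: cost 27 ≤ 32, profit 2·10 + 3·2 = 26.
Best is 28.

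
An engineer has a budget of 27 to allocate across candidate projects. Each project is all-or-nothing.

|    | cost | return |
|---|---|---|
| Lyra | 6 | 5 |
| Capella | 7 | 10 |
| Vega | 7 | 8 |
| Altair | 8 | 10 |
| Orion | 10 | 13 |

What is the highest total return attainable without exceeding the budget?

33

Allowing fractional choices, the relaxed optimum would be about 35.3, but projects are indivisible.
Capella + Altair + Orion: cost 7 + 8 + 10 = 25 ≤ 27, return 10 + 10 + 13 = 33.
Capella + Vega + Orion: cost 7 + 7 + 10 = 24 ≤ 27, return 10 + 8 + 13 = 31.
Best is Capella, Altair, and Orion with total return 33.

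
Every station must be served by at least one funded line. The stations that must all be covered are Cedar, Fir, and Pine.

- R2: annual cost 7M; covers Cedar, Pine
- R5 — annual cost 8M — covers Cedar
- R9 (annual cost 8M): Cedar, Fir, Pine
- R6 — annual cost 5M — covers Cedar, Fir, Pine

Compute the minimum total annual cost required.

5

R6 alone covers Cedar, Fir, Pine — every station.
Total annual cost: 5.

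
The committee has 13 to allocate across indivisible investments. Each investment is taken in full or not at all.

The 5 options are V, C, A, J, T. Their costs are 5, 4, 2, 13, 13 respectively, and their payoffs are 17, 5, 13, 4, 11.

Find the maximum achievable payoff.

Allowing fractional choices, the relaxed optimum would be about 36.7, but investments are indivisible.
V + A: cost 5 + 2 = 7 ≤ 13, payoff 17 + 13 = 30.
V + C: cost 5 + 4 = 9 ≤ 13, payoff 17 + 5 = 22.
V + C + A: cost 5 + 4 + 2 = 11 ≤ 13, payoff 17 + 5 + 13 = 35.
Best is V, C, and A with total payoff 35.

35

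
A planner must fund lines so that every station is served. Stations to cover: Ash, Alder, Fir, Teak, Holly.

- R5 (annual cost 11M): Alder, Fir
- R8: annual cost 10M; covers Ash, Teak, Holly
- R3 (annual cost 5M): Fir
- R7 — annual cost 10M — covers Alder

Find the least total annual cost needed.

Choose R5 and R8: together they cover Ash, Alder, Fir, Teak, Holly — every station.
Total annual cost: 11 + 10 = 21.

21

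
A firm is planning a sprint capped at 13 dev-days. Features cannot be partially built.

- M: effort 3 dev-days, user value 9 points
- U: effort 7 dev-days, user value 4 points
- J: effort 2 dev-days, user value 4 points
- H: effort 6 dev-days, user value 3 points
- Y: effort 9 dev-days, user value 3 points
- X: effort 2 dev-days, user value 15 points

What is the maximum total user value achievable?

31

M + J + X: effort 3 + 2 + 2 = 7 ≤ 13, user value 9 + 4 + 15 = 28.
M + J + H + X: effort 3 + 2 + 6 + 2 = 13 ≤ 13, user value 9 + 4 + 3 + 15 = 31.
Best is M, J, H, and X with total user value 31.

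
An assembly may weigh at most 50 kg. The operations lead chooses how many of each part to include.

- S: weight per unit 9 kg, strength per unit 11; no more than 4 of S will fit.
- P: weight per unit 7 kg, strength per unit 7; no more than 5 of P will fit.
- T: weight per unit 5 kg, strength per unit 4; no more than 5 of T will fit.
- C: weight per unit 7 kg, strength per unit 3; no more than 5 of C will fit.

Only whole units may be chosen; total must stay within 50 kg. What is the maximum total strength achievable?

58

4×S and 2×P: weight 50 ≤ 50, strength 4·11 + 2·7 = 58.
4×S, 1×P, and 1×T: weight 48 ≤ 50, strength 4·11 + 1·7 + 1·4 = 55.
Best is 58.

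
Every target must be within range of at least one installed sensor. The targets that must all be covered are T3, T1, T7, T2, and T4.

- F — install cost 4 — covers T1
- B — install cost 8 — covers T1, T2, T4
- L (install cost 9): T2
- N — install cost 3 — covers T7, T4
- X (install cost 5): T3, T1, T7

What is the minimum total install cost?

13

The greedy cost-per-new-target heuristic would pick N, X, and B for 16, but a cheaper cover exists.
Choose B and X: together they cover T3, T1, T7, T2, T4 — every target.
Total install cost: 8 + 5 = 13.
No cover costs less than 13.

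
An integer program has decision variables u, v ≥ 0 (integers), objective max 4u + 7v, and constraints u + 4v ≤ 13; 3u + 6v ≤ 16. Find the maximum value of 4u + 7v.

Relaxing integrality, the LP optimum is 21.33 at (u,v) = (5.33, 0), which is not an integer point.
(u,v)=(5,0): 1·5+4·0=5≤13, 3·5+6·0=15≤16, objective 20.
(u,v)=(4,0): 1·4+4·0=4≤13, 3·4+6·0=12≤16, objective 16.
The best lattice point is (5,0), giving 20.

20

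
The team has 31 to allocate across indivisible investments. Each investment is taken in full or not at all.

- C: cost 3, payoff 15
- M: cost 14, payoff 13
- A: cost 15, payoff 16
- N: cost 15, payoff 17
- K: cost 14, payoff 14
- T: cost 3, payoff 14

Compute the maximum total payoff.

46

This is a 0-1 knapsack instance.
Allowing fractional choices, the relaxed optimum would be about 56.7, but investments are indivisible.
C + N + T: cost 3 + 15 + 3 = 21 ≤ 31, payoff 15 + 17 + 14 = 46.
C + K + T: cost 3 + 14 + 3 = 20 ≤ 31, payoff 15 + 14 + 14 = 43.
C + A + T: cost 3 + 15 + 3 = 21 ≤ 31, payoff 15 + 16 + 14 = 45.
Best is C, N, and T with total payoff 46.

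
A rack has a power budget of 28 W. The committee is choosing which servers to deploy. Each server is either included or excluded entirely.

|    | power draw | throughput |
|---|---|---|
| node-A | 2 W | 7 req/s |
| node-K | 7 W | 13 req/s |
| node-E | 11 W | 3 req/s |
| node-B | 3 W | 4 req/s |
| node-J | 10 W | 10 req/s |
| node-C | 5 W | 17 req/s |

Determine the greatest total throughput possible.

51

Allowing fractional choices, the relaxed optimum would be about 51.3, but servers are indivisible.
node-A + node-K + node-J + node-C: power draw 2 + 7 + 10 + 5 = 24 ≤ 28, throughput 7 + 13 + 10 + 17 = 47.
node-K + node-B + node-J + node-C: power draw 7 + 3 + 10 + 5 = 25 ≤ 28, throughput 13 + 4 + 10 + 17 = 44.
node-A + node-K + node-B + node-J + node-C: power draw 2 + 7 + 3 + 10 + 5 = 27 ≤ 28, throughput 7 + 13 + 4 + 10 + 17 = 51.
Best is node-A, node-K, node-B, node-J, and node-C with total throughput 51.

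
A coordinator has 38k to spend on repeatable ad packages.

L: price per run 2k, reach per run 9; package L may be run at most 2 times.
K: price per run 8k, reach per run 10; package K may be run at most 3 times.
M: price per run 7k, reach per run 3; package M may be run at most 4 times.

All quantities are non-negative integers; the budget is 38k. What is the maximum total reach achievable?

51

L has the best ratio (9/2); taking only L gives at most 2×9 = 18 (stopped by the supply cap of 2).
Mixing does better — 2×L, 3×K, and 1×M: price 35 ≤ 38, reach 2·9 + 3·10 + 1·3 = 51.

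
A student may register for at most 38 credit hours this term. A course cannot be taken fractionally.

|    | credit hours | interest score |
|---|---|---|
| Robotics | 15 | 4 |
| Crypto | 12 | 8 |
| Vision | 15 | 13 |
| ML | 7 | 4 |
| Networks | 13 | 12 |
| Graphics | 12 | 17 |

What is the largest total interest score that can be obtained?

37

This is an integer program with binary decision variables.
Allowing fractional choices, the relaxed optimum would be about 40.3, but courses are indivisible.
Vision + ML + Graphics: credit hours 15 + 7 + 12 = 34 ≤ 38, interest score 13 + 4 + 17 = 34.
Crypto + Networks + Graphics: credit hours 12 + 13 + 12 = 37 ≤ 38, interest score 8 + 12 + 17 = 37.
Best is Crypto, Networks, and Graphics with total interest score 37.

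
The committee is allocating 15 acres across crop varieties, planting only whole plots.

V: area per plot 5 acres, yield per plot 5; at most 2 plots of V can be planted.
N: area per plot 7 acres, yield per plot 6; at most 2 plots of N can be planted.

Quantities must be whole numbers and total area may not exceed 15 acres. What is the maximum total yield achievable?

12

2×N: area 14 ≤ 15, yield 2·6 = 12.
1×V and 1×N: area 12 ≤ 15, yield 1·5 + 1·6 = 11.
Best is 12.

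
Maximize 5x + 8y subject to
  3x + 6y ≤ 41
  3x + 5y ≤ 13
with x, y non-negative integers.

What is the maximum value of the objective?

The continuous relaxation peaks at (4.33, 0) with value 21.67; rounding to a feasible lattice point costs some objective.
(x,y)=(1,2) is feasible, giving 21.
(x,y)=(4,0) is feasible, giving 20.
Maximum is 21 at (x,y)=(1,2).

21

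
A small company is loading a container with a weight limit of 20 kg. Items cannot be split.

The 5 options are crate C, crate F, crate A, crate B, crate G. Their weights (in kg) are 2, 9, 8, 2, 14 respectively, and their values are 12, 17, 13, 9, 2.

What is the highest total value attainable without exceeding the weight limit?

42

Allowing fractional choices, the relaxed optimum would be about 49.4, but items are indivisible.
crate F + crate A + crate B: weight 9 + 8 + 2 = 19 ≤ 20, value 17 + 13 + 9 = 39.
crate C + crate F + crate B: weight 2 + 9 + 2 = 13 ≤ 20, value 12 + 17 + 9 = 38.
crate C + crate F + crate A: weight 2 + 9 + 8 = 19 ≤ 20, value 12 + 17 + 13 = 42.
Best is crate C, crate F, and crate A with total value 42.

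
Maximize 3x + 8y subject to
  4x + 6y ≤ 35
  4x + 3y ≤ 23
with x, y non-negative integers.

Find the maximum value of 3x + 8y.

43

The continuous relaxation peaks at (0, 5.83) with value 46.67; rounding to a feasible lattice point costs some objective.
(x,y)=(1,5): 4·1+6·5=34≤35, 4·1+3·5=19≤23, objective 43.
(x,y)=(0,5): 4·0+6·5=30≤35, 4·0+3·5=15≤23, objective 40.
The best lattice point is (1,5), giving 43.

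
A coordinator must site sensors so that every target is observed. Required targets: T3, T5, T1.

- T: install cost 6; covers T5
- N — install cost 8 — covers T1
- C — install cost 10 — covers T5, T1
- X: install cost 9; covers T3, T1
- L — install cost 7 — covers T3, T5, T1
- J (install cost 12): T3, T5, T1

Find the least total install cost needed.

This is a weighted set-cover instance.
L alone covers T3, T5, T1 — every target.
Total install cost: 7.

7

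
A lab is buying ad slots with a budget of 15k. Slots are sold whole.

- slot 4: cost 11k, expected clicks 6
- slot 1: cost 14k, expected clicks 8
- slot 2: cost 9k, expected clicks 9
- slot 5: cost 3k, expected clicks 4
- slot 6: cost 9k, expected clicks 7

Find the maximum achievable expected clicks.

Treat it as a binary knapsack problem.
Take slot 2 and slot 5: cost 9 + 3 = 12 ≤ 15, expected clicks 9 + 4 = 13.
No other feasible combination does better.

13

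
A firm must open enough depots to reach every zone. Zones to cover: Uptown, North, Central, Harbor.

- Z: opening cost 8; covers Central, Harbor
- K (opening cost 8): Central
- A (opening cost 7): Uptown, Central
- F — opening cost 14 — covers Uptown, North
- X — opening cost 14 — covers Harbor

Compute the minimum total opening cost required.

22

The greedy cost-per-new-zone heuristic would pick A, Z, and F for 29, but a cheaper cover exists.
Choose Z and F: together they cover Uptown, North, Central, Harbor — every zone.
Total opening cost: 8 + 14 = 22.
No cover costs less than 22.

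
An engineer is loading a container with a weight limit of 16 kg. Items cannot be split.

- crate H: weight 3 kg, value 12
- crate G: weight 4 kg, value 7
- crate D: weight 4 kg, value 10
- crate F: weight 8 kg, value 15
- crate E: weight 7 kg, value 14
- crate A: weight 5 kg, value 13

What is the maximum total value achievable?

42

crate H + crate G + crate D + crate A: weight 3 + 4 + 4 + 5 = 16 ≤ 16, value 12 + 7 + 10 + 13 = 42.
crate H + crate E + crate A: weight 3 + 7 + 5 = 15 ≤ 16, value 12 + 14 + 13 = 39.
crate H + crate F + crate A: weight 3 + 8 + 5 = 16 ≤ 16, value 12 + 15 + 13 = 40.
Best is crate H, crate G, crate D, and crate A with total value 42.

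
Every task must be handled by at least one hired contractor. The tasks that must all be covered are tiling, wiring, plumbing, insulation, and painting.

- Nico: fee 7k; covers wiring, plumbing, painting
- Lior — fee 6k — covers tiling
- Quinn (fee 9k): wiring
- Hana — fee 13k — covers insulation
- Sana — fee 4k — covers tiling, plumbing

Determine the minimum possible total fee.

24

Choose Nico, Hana, and Sana: together they cover tiling, wiring, plumbing, insulation, painting — every task.
Total fee: 7 + 13 + 4 = 24.
No cover costs less than 24.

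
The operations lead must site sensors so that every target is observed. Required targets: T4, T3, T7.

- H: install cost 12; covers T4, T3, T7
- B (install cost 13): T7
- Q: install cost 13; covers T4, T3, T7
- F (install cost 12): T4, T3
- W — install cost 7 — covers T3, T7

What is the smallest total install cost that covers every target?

The greedy cost-per-new-target heuristic would pick W and H for 19, but a cheaper cover exists.
H alone covers T4, T3, T7 — every target.
Total install cost: 12.
No cover costs less than 12.

12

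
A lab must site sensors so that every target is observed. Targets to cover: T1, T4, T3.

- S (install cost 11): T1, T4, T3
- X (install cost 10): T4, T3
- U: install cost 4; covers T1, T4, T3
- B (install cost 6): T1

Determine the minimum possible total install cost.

4

U alone covers T1, T4, T3 — every target.
Total install cost: 4.
No cover costs less than 4.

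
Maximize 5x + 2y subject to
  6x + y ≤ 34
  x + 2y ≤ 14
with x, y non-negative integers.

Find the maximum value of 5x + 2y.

The continuous relaxation peaks at (4.91, 4.55) with value 33.64; rounding to a feasible lattice point costs some objective.
(x,y)=(5,4): 6·5+1·4=34≤34, 1·5+2·4=13≤14, objective 33.
(x,y)=(5,3): 6·5+1·3=33≤34, 1·5+2·3=11≤14, objective 31.
No feasible integer point exceeds 33.

33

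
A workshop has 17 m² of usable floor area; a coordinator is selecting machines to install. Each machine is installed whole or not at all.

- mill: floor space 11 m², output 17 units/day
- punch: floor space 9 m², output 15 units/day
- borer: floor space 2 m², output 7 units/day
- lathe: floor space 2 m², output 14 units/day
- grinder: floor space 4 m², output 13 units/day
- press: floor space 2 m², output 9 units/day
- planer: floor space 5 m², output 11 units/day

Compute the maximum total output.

Take borer, lathe, grinder, press, and planer: floor space 2 + 2 + 4 + 2 + 5 = 15 ≤ 17, output 7 + 14 + 13 + 9 + 11 = 54.
No other feasible combination does better.

54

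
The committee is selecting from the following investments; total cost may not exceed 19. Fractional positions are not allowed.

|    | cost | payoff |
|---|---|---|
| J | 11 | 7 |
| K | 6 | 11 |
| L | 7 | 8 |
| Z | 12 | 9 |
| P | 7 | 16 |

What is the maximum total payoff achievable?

27

This is an integer program with binary decision variables.
Z + P: cost 12 + 7 = 19 ≤ 19, payoff 9 + 16 = 25.
K + P: cost 6 + 7 = 13 ≤ 19, payoff 11 + 16 = 27.
Best is K and P with total payoff 27.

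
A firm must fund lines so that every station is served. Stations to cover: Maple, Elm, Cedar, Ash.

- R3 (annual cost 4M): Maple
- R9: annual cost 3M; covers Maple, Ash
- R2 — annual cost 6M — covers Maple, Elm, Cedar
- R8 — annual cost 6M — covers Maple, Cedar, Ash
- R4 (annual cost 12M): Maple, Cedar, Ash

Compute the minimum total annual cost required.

9

Choose R9 and R2: together they cover Maple, Elm, Cedar, Ash — every station.
Total annual cost: 3 + 6 = 9.
No cover costs less than 9.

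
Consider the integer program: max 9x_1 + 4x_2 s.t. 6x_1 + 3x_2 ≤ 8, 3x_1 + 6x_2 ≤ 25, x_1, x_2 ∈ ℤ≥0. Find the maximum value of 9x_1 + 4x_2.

The continuous relaxation peaks at (1.33, 0) with value 12.00; rounding to a feasible lattice point costs some objective.
(x_1,x_2)=(1,0): 6·1+3·0=6≤8, 3·1+6·0=3≤25, objective 9.
(x_1,x_2)=(0,1): 6·0+3·1=3≤8, 3·0+6·1=6≤25, objective 4.
(x_1,x_2)=(0,0): 6·0+3·0=0≤8, 3·0+6·0=0≤25, objective 0.
The best lattice point is (1,0), giving 9.

9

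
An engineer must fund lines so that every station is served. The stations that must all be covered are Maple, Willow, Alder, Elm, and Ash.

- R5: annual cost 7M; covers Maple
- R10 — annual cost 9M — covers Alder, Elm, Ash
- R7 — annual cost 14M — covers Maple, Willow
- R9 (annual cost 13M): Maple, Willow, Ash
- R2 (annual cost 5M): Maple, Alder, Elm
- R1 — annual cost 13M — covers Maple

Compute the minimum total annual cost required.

18

Choose R9 and R2: together they cover Maple, Willow, Alder, Elm, Ash — every station.
Total annual cost: 13 + 5 = 18.
No cover costs less than 18.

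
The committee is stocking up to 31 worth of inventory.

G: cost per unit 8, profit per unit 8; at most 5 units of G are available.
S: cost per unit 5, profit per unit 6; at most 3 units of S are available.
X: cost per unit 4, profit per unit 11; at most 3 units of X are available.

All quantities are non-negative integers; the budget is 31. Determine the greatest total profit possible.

X has the best ratio (11/4); taking only X gives at most 3×11 = 33 (stopped by the supply cap of 3).
Mixing does better — 1×G, 2×S, and 3×X: cost 30 ≤ 31, profit 1·8 + 2·6 + 3·11 = 53.

53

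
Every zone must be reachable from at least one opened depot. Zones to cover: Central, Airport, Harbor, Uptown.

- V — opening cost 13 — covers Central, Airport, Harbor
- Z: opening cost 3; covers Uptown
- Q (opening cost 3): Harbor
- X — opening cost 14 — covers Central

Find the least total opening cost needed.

The greedy cost-per-new-zone heuristic would pick Z, Q, and V for 19, but a cheaper cover exists.
Choose V and Z: together they cover Central, Airport, Harbor, Uptown — every zone.
Total opening cost: 13 + 3 = 16.
No cover costs less than 16.

16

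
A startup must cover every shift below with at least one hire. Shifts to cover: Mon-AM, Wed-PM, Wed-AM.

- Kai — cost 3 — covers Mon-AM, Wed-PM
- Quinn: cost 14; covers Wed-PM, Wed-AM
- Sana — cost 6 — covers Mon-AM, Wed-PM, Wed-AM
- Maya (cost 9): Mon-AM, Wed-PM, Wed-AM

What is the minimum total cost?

The greedy cost-per-new-shift heuristic would pick Kai and Sana for 9, but a cheaper cover exists.
Sana alone covers Mon-AM, Wed-PM, Wed-AM — every shift.
Total cost: 6.
No cover costs less than 6.

6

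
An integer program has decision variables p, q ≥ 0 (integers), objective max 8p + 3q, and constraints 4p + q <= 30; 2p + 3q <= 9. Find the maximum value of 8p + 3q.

(p,q)=(4,0) is feasible, giving 32.
(p,q)=(3,1) is feasible, giving 27.
Maximum is 32 at (p,q)=(4,0).

32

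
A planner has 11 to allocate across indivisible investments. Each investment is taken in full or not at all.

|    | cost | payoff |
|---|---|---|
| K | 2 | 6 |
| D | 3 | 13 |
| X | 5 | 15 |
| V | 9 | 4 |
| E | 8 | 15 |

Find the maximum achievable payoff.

34

K + D + X: cost 2 + 3 + 5 = 10 ≤ 11, payoff 6 + 13 + 15 = 34.
D + E: cost 3 + 8 = 11 ≤ 11, payoff 13 + 15 = 28.
D + X: cost 3 + 5 = 8 ≤ 11, payoff 13 + 15 = 28.
Best is K, D, and X with total payoff 34.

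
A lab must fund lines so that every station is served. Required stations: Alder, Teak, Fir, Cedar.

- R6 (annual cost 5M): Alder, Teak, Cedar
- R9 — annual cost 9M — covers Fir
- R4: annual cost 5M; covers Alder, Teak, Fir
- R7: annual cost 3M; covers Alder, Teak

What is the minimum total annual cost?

This is an integer covering problem.
The greedy cost-per-new-station heuristic would pick R7, R6, and R4 for 13, but a cheaper cover exists.
Choose R6 and R4: together they cover Alder, Teak, Fir, Cedar — every station.
Total annual cost: 5 + 5 = 10.
No cover costs less than 10.

10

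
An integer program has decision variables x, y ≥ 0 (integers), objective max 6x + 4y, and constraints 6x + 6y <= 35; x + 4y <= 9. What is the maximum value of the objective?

30

(x,y)=(5,0) is feasible, giving 30.
(x,y)=(4,1) is feasible, giving 28.
The best lattice point is (5,0), giving 30.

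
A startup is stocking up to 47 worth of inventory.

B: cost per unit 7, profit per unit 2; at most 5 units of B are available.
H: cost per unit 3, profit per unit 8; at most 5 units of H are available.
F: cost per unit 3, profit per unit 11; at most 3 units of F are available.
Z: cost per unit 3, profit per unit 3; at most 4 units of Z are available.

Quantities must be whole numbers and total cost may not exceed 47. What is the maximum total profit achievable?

F has the best ratio (11/3); taking only F gives at most 3×11 = 33 (stopped by the supply cap of 3).
Mixing does better — 1×B, 5×H, 3×F, and 4×Z: cost 43 ≤ 47, profit 1·2 + 5·8 + 3·11 + 4·3 = 87.

87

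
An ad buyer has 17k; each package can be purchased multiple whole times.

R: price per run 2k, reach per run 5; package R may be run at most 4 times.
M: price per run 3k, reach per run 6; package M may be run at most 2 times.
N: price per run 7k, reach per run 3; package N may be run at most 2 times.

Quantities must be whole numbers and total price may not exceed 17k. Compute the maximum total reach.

R has the best ratio (5/2); taking only R gives at most 4×5 = 20 (stopped by the supply cap of 4).
Mixing does better — 4×R and 2×M: price 14 ≤ 17, reach 4·5 + 2·6 = 32.

32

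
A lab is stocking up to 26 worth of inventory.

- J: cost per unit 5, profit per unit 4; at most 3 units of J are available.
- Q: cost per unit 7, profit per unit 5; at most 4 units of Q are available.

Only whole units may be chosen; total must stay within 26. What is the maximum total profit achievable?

J has the best ratio (4/5); taking only J gives at most 3×4 = 12 (stopped by the supply cap of 3).
Mixing does better — 1×J and 3×Q: cost 26 ≤ 26, profit 1·4 + 3·5 = 19.

19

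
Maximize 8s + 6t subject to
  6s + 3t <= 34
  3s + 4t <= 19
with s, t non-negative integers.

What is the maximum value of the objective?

46

The continuous relaxation peaks at (5.27, 0.8) with value 46.93; rounding to a feasible lattice point costs some objective.
(s,t)=(5,1): 6·5+3·1=33≤34, 3·5+4·1=19≤19, objective 46.
(s,t)=(5,0): 6·5+3·0=30≤34, 3·5+4·0=15≤19, objective 40.
(s,t)=(4,1): 6·4+3·1=27≤34, 3·4+4·1=16≤19, objective 38.
(s,t)=(4,0): 6·4+3·0=24≤34, 3·4+4·0=12≤19, objective 32.
The best lattice point is (5,1), giving 46.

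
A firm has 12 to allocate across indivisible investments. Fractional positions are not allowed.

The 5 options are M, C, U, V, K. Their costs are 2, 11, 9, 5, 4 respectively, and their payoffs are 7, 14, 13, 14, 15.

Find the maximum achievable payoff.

36

This is a 0-1 knapsack instance.
Allowing fractional choices, the relaxed optimum would be about 37.4, but investments are indivisible.
V + K: cost 5 + 4 = 9 ≤ 12, payoff 14 + 15 = 29.
M + V + K: cost 2 + 5 + 4 = 11 ≤ 12, payoff 7 + 14 + 15 = 36.
Best is M, V, and K with total payoff 36.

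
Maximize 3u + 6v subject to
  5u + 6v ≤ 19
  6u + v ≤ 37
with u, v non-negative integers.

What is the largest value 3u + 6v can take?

18

The continuous relaxation peaks at (0, 3.17) with value 19.00; rounding to a feasible lattice point costs some objective.
(u,v)=(0,3): 5·0+6·3=18≤19, 6·0+1·3=3≤37, objective 18.
(u,v)=(1,2): 5·1+6·2=17≤19, 6·1+1·2=8≤37, objective 15.
Maximum is 18 at (u,v)=(0,3).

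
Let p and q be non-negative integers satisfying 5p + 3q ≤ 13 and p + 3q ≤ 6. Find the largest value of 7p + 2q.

16

The continuous relaxation peaks at (2.6, 0) with value 18.20; rounding to a feasible lattice point costs some objective.
(p,q)=(2,1): 5·2+3·1=13≤13, 1·2+3·1=5≤6, objective 16.
(p,q)=(2,0): 5·2+3·0=10≤13, 1·2+3·0=2≤6, objective 14.
(p,q)=(1,1): 5·1+3·1=8≤13, 1·1+3·1=4≤6, objective 9.
No feasible integer point exceeds 16.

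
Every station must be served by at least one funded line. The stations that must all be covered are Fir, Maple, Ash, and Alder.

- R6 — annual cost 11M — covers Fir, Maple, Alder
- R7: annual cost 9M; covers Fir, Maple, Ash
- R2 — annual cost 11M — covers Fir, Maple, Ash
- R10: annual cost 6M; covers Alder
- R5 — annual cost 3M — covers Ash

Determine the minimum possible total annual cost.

14

Choose R6 and R5: together they cover Fir, Maple, Ash, Alder — every station.
Total annual cost: 11 + 3 = 14.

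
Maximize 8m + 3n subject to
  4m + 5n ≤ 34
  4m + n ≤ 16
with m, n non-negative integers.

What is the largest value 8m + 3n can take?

36

The continuous relaxation peaks at (2.88, 4.5) with value 36.50; rounding to a feasible lattice point costs some objective.
(m,n)=(3,4): 4·3+5·4=32≤34, 4·3+1·4=16≤16, objective 36.
(m,n)=(3,3): 4·3+5·3=27≤34, 4·3+1·3=15≤16, objective 33.
No feasible integer point exceeds 36.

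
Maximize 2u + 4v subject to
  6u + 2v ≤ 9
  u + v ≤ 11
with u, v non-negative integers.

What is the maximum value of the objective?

(u,v)=(0,4): 6·0+2·4=8≤9, 1·0+1·4=4≤11, objective 16.
(u,v)=(0,3): 6·0+2·3=6≤9, 1·0+1·3=3≤11, objective 12.
The best lattice point is (0,4), giving 16.

16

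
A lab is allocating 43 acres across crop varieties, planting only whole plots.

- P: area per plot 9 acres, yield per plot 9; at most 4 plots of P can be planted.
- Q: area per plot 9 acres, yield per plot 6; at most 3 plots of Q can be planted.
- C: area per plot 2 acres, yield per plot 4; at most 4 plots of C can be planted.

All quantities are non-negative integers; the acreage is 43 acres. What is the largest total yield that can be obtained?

This is a bounded integer knapsack.
C has the best ratio (4/2); taking only C gives at most 4×4 = 16 (stopped by the supply cap of 4).
Mixing does better — 4×P and 3×C: area 42 ≤ 43, yield 4·9 + 3·4 = 48.

48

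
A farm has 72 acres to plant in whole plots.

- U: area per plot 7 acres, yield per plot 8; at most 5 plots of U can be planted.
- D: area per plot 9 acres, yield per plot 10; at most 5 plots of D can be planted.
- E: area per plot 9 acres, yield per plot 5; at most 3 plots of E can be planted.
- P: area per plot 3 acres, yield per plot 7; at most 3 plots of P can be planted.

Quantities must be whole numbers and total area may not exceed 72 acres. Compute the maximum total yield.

This is a bounded integer knapsack.
P has the best ratio (7/3); taking only P gives at most 3×7 = 21 (stopped by the supply cap of 3).
Mixing does better — 5×U, 3×D, and 3×P: area 71 ≤ 72, yield 5·8 + 3·10 + 3·7 = 91.

91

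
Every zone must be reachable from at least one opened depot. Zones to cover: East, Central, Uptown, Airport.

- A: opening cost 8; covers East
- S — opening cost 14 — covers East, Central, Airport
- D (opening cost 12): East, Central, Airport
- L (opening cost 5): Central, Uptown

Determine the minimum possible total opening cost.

17

Choose D and L: together they cover East, Central, Uptown, Airport — every zone.
Total opening cost: 12 + 5 = 17.
No cover costs less than 17.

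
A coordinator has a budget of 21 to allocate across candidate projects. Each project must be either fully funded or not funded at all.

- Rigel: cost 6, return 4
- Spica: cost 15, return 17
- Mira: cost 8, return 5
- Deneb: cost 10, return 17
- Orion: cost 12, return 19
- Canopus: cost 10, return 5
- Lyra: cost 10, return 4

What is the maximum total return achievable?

24

Rigel + Orion: cost 6 + 12 = 18 ≤ 21, return 4 + 19 = 23.
Mira + Orion: cost 8 + 12 = 20 ≤ 21, return 5 + 19 = 24.
Best is Mira and Orion with total return 24.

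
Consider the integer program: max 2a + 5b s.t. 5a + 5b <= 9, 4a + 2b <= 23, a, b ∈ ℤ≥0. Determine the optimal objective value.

5

(a,b)=(0,1) is feasible, giving 5.
(a,b)=(1,0) is feasible, giving 2.
(a,b)=(0,0) is feasible, giving 0.
The best lattice point is (0,1), giving 5.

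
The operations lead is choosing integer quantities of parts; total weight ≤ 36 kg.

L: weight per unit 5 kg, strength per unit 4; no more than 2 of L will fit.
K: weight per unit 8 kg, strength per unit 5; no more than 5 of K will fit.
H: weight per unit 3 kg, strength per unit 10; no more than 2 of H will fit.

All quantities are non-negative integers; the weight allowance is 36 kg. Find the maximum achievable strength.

39

This is a bounded integer knapsack.
H has the best ratio (10/3); taking only H gives at most 2×10 = 20 (stopped by the supply cap of 2).
Mixing does better — 1×L, 3×K, and 2×H: weight 35 ≤ 36, strength 1·4 + 3·5 + 2·10 = 39.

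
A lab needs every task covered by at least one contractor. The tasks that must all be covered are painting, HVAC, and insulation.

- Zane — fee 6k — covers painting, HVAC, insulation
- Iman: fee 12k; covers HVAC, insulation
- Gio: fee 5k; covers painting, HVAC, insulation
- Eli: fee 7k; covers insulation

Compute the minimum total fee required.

5

Gio alone covers painting, HVAC, insulation — every task.
Total fee: 5.
No cover costs less than 5.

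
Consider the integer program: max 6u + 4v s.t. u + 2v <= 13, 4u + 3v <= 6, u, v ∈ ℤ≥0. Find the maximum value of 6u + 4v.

8

(u,v)=(0,2) is feasible, giving 8.
(u,v)=(1,0) is feasible, giving 6.
(u,v)=(0,1) is feasible, giving 4.
Maximum is 8 at (u,v)=(0,2).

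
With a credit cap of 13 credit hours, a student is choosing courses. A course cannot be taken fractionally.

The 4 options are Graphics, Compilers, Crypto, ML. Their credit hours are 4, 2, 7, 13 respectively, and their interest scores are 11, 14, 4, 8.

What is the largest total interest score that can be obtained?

29

Take Graphics, Compilers, and Crypto: credit hours 4 + 2 + 7 = 13 ≤ 13, interest score 11 + 14 + 4 = 29.
No other feasible combination does better.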